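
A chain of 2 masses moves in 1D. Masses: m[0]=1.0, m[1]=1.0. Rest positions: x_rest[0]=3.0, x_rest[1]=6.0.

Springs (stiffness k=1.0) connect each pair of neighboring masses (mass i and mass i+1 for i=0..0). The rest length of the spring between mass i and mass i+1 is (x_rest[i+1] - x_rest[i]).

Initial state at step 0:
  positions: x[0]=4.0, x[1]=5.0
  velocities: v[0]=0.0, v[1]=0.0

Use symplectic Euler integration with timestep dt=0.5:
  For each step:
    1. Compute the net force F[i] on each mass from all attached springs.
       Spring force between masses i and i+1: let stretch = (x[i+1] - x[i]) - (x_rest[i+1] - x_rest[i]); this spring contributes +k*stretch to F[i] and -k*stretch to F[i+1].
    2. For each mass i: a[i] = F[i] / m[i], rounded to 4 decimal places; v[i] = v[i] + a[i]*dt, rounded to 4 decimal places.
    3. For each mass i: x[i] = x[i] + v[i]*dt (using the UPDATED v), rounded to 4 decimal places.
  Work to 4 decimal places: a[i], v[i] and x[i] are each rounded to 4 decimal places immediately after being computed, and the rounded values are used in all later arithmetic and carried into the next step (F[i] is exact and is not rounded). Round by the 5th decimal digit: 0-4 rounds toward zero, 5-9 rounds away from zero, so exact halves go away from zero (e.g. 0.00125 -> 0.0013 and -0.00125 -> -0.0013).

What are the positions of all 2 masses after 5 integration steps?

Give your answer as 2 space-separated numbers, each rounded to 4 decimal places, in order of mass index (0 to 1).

Step 0: x=[4.0000 5.0000] v=[0.0000 0.0000]
Step 1: x=[3.5000 5.5000] v=[-1.0000 1.0000]
Step 2: x=[2.7500 6.2500] v=[-1.5000 1.5000]
Step 3: x=[2.1250 6.8750] v=[-1.2500 1.2500]
Step 4: x=[1.9375 7.0625] v=[-0.3750 0.3750]
Step 5: x=[2.2813 6.7188] v=[0.6875 -0.6875]

Answer: 2.2813 6.7188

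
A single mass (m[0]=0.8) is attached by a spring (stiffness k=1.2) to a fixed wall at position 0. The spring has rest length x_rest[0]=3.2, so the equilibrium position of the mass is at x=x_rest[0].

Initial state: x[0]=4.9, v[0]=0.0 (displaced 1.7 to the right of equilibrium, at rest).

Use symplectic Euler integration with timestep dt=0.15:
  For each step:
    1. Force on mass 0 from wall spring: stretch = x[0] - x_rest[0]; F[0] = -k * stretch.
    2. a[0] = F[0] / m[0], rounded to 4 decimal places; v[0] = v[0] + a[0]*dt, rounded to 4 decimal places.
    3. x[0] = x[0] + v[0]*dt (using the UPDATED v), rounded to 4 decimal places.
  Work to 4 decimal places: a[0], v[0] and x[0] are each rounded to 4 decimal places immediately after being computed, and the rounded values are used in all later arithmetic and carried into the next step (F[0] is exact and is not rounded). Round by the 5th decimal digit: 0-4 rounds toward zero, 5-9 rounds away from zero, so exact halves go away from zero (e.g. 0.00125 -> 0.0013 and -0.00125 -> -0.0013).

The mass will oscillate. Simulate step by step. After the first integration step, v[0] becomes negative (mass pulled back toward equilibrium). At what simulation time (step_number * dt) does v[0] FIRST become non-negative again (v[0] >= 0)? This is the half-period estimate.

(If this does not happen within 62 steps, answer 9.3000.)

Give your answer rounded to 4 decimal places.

Answer: 2.7000

Derivation:
Step 0: x=[4.9000] v=[0.0000]
Step 1: x=[4.8426] v=[-0.3825]
Step 2: x=[4.7298] v=[-0.7521]
Step 3: x=[4.5654] v=[-1.0963]
Step 4: x=[4.3549] v=[-1.4035]
Step 5: x=[4.1054] v=[-1.6634]
Step 6: x=[3.8253] v=[-1.8671]
Step 7: x=[3.5241] v=[-2.0078]
Step 8: x=[3.2120] v=[-2.0807]
Step 9: x=[2.8995] v=[-2.0834]
Step 10: x=[2.5971] v=[-2.0158]
Step 11: x=[2.3151] v=[-1.8801]
Step 12: x=[2.0630] v=[-1.6810]
Step 13: x=[1.8492] v=[-1.4252]
Step 14: x=[1.6810] v=[-1.1213]
Step 15: x=[1.5641] v=[-0.7795]
Step 16: x=[1.5024] v=[-0.4114]
Step 17: x=[1.4980] v=[-0.0294]
Step 18: x=[1.5510] v=[0.3536]
First v>=0 after going negative at step 18, time=2.7000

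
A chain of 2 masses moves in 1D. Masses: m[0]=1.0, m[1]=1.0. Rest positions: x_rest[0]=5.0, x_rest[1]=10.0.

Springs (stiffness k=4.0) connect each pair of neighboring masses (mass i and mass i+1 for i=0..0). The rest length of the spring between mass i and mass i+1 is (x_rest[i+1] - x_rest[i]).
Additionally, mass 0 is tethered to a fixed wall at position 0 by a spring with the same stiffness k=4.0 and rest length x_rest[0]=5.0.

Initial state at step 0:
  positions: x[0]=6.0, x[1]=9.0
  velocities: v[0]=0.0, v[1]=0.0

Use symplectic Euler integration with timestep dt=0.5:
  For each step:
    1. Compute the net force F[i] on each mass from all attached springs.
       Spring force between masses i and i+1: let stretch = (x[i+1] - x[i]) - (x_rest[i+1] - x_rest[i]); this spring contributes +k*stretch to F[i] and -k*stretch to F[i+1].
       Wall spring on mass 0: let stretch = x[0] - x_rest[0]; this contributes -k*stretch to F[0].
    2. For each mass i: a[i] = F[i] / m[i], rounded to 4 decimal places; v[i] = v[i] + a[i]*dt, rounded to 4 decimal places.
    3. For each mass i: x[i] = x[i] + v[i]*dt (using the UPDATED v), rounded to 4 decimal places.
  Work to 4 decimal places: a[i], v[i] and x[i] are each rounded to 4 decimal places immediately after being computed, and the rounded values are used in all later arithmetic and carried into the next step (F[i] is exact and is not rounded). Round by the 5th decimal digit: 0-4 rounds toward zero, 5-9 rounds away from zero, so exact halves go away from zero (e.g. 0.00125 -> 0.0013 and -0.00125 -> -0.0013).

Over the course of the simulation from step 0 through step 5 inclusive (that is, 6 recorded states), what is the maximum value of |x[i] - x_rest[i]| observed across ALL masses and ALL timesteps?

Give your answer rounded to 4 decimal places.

Step 0: x=[6.0000 9.0000] v=[0.0000 0.0000]
Step 1: x=[3.0000 11.0000] v=[-6.0000 4.0000]
Step 2: x=[5.0000 10.0000] v=[4.0000 -2.0000]
Step 3: x=[7.0000 9.0000] v=[4.0000 -2.0000]
Step 4: x=[4.0000 11.0000] v=[-6.0000 4.0000]
Step 5: x=[4.0000 11.0000] v=[0.0000 0.0000]
Max displacement = 2.0000

Answer: 2.0000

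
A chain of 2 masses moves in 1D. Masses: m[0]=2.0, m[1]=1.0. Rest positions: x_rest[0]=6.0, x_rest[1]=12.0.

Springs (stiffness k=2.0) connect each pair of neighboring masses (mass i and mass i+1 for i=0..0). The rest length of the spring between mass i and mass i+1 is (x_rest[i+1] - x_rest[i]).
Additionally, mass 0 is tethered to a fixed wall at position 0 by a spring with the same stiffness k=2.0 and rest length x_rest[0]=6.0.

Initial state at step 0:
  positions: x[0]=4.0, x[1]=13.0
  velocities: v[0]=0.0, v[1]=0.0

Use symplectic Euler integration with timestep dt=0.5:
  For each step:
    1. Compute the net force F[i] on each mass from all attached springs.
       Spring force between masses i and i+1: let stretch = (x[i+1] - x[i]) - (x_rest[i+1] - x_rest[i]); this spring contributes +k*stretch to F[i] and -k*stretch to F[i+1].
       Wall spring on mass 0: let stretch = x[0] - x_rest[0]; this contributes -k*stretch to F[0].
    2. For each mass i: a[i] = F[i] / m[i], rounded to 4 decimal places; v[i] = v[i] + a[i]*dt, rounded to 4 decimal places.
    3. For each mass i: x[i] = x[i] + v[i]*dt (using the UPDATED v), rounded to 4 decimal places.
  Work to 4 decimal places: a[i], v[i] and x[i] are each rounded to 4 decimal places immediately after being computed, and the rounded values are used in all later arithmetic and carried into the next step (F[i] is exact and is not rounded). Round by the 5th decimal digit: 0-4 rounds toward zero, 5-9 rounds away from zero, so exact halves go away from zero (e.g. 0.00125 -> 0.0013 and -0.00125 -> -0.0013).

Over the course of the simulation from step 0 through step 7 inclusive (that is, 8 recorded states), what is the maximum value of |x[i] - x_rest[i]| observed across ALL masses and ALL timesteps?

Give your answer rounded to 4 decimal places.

Step 0: x=[4.0000 13.0000] v=[0.0000 0.0000]
Step 1: x=[5.2500 11.5000] v=[2.5000 -3.0000]
Step 2: x=[6.7500 9.8750] v=[3.0000 -3.2500]
Step 3: x=[7.3438 9.6875] v=[1.1875 -0.3750]
Step 4: x=[6.6875 11.3282] v=[-1.3126 3.2813]
Step 5: x=[5.5195 13.6485] v=[-2.3360 4.6406]
Step 6: x=[5.0039 14.9043] v=[-1.0313 2.5116]
Step 7: x=[5.7124 14.2099] v=[1.4170 -1.3888]
Max displacement = 2.9043

Answer: 2.9043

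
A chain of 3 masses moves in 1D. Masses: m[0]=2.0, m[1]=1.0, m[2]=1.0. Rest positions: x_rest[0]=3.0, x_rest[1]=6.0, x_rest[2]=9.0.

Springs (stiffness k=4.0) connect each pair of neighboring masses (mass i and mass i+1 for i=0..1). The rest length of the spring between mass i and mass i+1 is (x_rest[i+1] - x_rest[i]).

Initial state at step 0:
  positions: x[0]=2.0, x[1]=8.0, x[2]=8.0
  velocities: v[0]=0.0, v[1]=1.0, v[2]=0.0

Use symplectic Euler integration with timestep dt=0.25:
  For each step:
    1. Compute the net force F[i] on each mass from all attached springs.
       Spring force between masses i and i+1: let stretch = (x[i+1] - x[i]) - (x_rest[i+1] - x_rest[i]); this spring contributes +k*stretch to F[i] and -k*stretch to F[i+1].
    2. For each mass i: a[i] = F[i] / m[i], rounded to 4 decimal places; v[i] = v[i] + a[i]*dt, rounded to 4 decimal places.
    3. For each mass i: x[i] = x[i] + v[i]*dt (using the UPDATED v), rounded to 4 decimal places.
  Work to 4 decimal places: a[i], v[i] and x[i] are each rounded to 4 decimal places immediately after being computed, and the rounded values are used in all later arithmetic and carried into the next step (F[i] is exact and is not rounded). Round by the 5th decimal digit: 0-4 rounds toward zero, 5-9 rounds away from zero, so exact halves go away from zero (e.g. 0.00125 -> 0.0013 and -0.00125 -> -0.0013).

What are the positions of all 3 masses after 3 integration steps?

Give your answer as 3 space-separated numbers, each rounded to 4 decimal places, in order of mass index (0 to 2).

Answer: 3.3418 3.7774 10.2891

Derivation:
Step 0: x=[2.0000 8.0000 8.0000] v=[0.0000 1.0000 0.0000]
Step 1: x=[2.3750 6.7500 8.7500] v=[1.5000 -5.0000 3.0000]
Step 2: x=[2.9219 4.9063 9.7500] v=[2.1875 -7.3750 4.0000]
Step 3: x=[3.3418 3.7774 10.2891] v=[1.6797 -4.5157 2.1563]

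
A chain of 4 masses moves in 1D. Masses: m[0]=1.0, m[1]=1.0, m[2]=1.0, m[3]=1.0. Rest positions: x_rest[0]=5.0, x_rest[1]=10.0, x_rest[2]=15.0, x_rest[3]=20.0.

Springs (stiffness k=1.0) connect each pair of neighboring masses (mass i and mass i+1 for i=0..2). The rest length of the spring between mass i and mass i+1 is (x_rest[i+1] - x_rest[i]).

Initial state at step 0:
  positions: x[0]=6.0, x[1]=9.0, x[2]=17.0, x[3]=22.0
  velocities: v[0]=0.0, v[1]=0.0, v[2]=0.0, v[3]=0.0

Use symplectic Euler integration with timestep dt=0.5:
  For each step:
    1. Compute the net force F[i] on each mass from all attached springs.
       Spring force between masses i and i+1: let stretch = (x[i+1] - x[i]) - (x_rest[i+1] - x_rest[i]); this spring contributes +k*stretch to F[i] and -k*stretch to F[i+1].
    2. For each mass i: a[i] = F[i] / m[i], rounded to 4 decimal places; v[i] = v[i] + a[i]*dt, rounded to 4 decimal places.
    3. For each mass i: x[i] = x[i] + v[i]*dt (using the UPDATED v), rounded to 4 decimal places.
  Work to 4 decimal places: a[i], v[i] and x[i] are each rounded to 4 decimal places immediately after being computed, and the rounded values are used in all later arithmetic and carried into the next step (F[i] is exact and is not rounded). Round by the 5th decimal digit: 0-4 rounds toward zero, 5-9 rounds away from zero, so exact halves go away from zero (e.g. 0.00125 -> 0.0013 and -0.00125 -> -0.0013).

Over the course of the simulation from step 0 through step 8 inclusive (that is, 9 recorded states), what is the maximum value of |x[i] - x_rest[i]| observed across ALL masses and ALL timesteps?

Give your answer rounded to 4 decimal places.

Answer: 2.6042

Derivation:
Step 0: x=[6.0000 9.0000 17.0000 22.0000] v=[0.0000 0.0000 0.0000 0.0000]
Step 1: x=[5.5000 10.2500 16.2500 22.0000] v=[-1.0000 2.5000 -1.5000 0.0000]
Step 2: x=[4.9375 11.8125 15.4375 21.8125] v=[-1.1250 3.1250 -1.6250 -0.3750]
Step 3: x=[4.8438 12.5625 15.3125 21.2813] v=[-0.1875 1.5000 -0.2500 -1.0625]
Step 4: x=[5.4298 12.0703 15.9922 20.5079] v=[1.1719 -0.9844 1.3594 -1.5469]
Step 5: x=[6.4259 10.8985 16.8204 19.8555] v=[1.9922 -2.3437 1.6563 -1.3048]
Step 6: x=[7.2902 10.0890 16.9269 19.6943] v=[1.7285 -1.6191 0.2129 -0.3224]
Step 7: x=[7.6042 10.2893 16.0157 20.0913] v=[0.6279 0.4005 -1.8224 0.7939]
Step 8: x=[7.3394 11.2499 14.6918 20.7194] v=[-0.5296 1.9212 -2.6478 1.2561]
Max displacement = 2.6042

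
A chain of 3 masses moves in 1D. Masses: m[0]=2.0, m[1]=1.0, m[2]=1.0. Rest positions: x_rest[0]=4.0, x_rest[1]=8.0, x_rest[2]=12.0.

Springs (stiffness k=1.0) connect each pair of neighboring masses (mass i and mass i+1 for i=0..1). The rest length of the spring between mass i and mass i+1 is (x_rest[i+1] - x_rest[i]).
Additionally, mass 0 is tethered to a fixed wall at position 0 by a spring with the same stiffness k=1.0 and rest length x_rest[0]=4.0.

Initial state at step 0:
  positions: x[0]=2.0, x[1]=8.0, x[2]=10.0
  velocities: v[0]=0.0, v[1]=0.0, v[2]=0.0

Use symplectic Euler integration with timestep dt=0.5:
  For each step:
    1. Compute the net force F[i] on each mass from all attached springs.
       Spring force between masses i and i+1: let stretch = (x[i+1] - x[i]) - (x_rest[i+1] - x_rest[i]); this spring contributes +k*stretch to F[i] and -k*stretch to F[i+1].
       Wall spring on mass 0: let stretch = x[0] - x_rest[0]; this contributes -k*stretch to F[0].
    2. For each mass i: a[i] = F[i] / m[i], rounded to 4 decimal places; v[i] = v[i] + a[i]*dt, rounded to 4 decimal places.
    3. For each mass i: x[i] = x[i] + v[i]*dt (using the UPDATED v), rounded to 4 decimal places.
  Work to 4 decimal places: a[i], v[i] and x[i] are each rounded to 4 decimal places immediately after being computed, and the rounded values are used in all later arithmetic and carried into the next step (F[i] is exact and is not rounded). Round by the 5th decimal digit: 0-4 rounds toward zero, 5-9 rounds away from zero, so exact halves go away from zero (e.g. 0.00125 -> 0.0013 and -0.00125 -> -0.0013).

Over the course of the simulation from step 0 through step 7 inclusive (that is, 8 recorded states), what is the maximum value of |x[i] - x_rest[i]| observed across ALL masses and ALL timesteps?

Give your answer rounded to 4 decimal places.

Step 0: x=[2.0000 8.0000 10.0000] v=[0.0000 0.0000 0.0000]
Step 1: x=[2.5000 7.0000 10.5000] v=[1.0000 -2.0000 1.0000]
Step 2: x=[3.2500 5.7500 11.1250] v=[1.5000 -2.5000 1.2500]
Step 3: x=[3.9063 5.2188 11.4063] v=[1.3125 -1.0625 0.5625]
Step 4: x=[4.2384 5.9063 11.1407] v=[0.6641 1.3750 -0.5313]
Step 5: x=[4.2492 7.4855 10.5665] v=[0.0215 3.1583 -1.1485]
Step 6: x=[4.1333 9.0259 10.2220] v=[-0.2318 3.0807 -0.6890]
Step 7: x=[4.1123 9.6422 10.5785] v=[-0.0420 1.2325 0.7130]
Max displacement = 2.7812

Answer: 2.7812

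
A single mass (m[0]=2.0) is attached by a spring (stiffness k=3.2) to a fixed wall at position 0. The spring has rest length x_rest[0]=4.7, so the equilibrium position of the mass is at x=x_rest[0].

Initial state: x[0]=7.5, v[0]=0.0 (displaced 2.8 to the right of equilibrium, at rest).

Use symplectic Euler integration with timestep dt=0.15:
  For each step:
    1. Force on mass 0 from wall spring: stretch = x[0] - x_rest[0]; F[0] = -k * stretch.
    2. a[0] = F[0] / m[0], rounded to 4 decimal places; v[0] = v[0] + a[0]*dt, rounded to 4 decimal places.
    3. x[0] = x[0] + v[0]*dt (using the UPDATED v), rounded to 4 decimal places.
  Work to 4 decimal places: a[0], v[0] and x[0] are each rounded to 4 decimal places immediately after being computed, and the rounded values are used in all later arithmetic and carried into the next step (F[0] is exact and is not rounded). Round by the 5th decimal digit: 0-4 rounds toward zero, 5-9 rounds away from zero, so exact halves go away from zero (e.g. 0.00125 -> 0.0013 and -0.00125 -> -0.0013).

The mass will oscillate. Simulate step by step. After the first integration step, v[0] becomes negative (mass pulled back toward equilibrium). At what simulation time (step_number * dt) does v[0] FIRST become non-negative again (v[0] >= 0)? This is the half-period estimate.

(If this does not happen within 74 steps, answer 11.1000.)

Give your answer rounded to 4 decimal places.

Answer: 2.5500

Derivation:
Step 0: x=[7.5000] v=[0.0000]
Step 1: x=[7.3992] v=[-0.6720]
Step 2: x=[7.2012] v=[-1.3198]
Step 3: x=[6.9132] v=[-1.9201]
Step 4: x=[6.5455] v=[-2.4513]
Step 5: x=[6.1114] v=[-2.8942]
Step 6: x=[5.6265] v=[-3.2329]
Step 7: x=[5.1082] v=[-3.4553]
Step 8: x=[4.5752] v=[-3.5533]
Step 9: x=[4.0467] v=[-3.5233]
Step 10: x=[3.5417] v=[-3.3665]
Step 11: x=[3.0784] v=[-3.0885]
Step 12: x=[2.6735] v=[-2.6993]
Step 13: x=[2.3416] v=[-2.2129]
Step 14: x=[2.0946] v=[-1.6469]
Step 15: x=[1.9414] v=[-1.0216]
Step 16: x=[1.8875] v=[-0.3595]
Step 17: x=[1.9348] v=[0.3155]
First v>=0 after going negative at step 17, time=2.5500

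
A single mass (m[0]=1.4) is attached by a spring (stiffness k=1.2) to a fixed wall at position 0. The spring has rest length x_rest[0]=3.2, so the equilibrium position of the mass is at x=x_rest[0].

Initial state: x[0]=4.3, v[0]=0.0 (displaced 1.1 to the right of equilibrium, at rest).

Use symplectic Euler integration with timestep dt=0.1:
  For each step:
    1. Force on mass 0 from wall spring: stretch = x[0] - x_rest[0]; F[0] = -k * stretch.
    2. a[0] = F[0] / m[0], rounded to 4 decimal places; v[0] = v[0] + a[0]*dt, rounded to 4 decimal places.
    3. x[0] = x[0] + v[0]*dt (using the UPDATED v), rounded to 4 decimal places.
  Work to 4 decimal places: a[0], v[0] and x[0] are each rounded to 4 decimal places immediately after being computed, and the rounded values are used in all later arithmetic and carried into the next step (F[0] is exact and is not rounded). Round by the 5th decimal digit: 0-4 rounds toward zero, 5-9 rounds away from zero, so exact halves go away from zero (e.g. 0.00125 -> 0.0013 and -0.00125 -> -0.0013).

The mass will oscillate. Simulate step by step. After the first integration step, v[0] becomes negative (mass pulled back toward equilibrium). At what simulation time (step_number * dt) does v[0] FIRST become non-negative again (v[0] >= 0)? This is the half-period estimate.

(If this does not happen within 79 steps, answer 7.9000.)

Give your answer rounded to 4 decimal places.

Step 0: x=[4.3000] v=[0.0000]
Step 1: x=[4.2906] v=[-0.0943]
Step 2: x=[4.2718] v=[-0.1878]
Step 3: x=[4.2438] v=[-0.2797]
Step 4: x=[4.2069] v=[-0.3692]
Step 5: x=[4.1614] v=[-0.4555]
Step 6: x=[4.1076] v=[-0.5379]
Step 7: x=[4.0460] v=[-0.6157]
Step 8: x=[3.9772] v=[-0.6882]
Step 9: x=[3.9017] v=[-0.7548]
Step 10: x=[3.8202] v=[-0.8150]
Step 11: x=[3.7334] v=[-0.8682]
Step 12: x=[3.6420] v=[-0.9139]
Step 13: x=[3.5468] v=[-0.9518]
Step 14: x=[3.4487] v=[-0.9815]
Step 15: x=[3.3484] v=[-1.0028]
Step 16: x=[3.2469] v=[-1.0155]
Step 17: x=[3.1450] v=[-1.0195]
Step 18: x=[3.0435] v=[-1.0148]
Step 19: x=[2.9434] v=[-1.0014]
Step 20: x=[2.8455] v=[-0.9794]
Step 21: x=[2.7506] v=[-0.9490]
Step 22: x=[2.6596] v=[-0.9105]
Step 23: x=[2.5732] v=[-0.8642]
Step 24: x=[2.4922] v=[-0.8105]
Step 25: x=[2.4172] v=[-0.7498]
Step 26: x=[2.3489] v=[-0.6827]
Step 27: x=[2.2879] v=[-0.6098]
Step 28: x=[2.2347] v=[-0.5316]
Step 29: x=[2.1898] v=[-0.4489]
Step 30: x=[2.1536] v=[-0.3623]
Step 31: x=[2.1263] v=[-0.2726]
Step 32: x=[2.1082] v=[-0.1806]
Step 33: x=[2.0995] v=[-0.0870]
Step 34: x=[2.1002] v=[0.0073]
First v>=0 after going negative at step 34, time=3.4000

Answer: 3.4000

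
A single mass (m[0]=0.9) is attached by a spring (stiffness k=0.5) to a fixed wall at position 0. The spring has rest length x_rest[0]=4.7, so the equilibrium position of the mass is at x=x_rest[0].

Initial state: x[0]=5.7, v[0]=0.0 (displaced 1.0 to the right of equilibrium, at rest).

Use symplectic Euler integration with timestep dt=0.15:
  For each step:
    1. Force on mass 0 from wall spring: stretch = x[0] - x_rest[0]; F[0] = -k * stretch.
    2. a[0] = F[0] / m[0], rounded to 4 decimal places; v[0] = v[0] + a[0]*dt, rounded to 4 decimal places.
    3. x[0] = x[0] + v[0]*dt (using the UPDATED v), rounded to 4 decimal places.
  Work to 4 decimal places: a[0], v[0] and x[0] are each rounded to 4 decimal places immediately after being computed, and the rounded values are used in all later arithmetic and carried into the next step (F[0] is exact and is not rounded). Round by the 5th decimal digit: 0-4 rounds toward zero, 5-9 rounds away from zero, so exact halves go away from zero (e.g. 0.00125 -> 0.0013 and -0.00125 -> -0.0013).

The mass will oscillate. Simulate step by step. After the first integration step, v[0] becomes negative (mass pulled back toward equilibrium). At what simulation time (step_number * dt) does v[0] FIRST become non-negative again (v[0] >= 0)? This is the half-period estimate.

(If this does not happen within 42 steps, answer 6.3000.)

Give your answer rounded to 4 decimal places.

Answer: 4.3500

Derivation:
Step 0: x=[5.7000] v=[0.0000]
Step 1: x=[5.6875] v=[-0.0833]
Step 2: x=[5.6627] v=[-0.1656]
Step 3: x=[5.6258] v=[-0.2458]
Step 4: x=[5.5774] v=[-0.3229]
Step 5: x=[5.5180] v=[-0.3960]
Step 6: x=[5.4484] v=[-0.4642]
Step 7: x=[5.3694] v=[-0.5266]
Step 8: x=[5.2820] v=[-0.5824]
Step 9: x=[5.1874] v=[-0.6309]
Step 10: x=[5.0867] v=[-0.6715]
Step 11: x=[4.9811] v=[-0.7037]
Step 12: x=[4.8720] v=[-0.7271]
Step 13: x=[4.7608] v=[-0.7414]
Step 14: x=[4.6488] v=[-0.7465]
Step 15: x=[4.5375] v=[-0.7422]
Step 16: x=[4.4282] v=[-0.7287]
Step 17: x=[4.3223] v=[-0.7061]
Step 18: x=[4.2211] v=[-0.6746]
Step 19: x=[4.1259] v=[-0.6347]
Step 20: x=[4.0379] v=[-0.5869]
Step 21: x=[3.9581] v=[-0.5317]
Step 22: x=[3.8876] v=[-0.4699]
Step 23: x=[3.8273] v=[-0.4022]
Step 24: x=[3.7779] v=[-0.3295]
Step 25: x=[3.7400] v=[-0.2527]
Step 26: x=[3.7141] v=[-0.1727]
Step 27: x=[3.7005] v=[-0.0905]
Step 28: x=[3.6994] v=[-0.0072]
Step 29: x=[3.7108] v=[0.0762]
First v>=0 after going negative at step 29, time=4.3500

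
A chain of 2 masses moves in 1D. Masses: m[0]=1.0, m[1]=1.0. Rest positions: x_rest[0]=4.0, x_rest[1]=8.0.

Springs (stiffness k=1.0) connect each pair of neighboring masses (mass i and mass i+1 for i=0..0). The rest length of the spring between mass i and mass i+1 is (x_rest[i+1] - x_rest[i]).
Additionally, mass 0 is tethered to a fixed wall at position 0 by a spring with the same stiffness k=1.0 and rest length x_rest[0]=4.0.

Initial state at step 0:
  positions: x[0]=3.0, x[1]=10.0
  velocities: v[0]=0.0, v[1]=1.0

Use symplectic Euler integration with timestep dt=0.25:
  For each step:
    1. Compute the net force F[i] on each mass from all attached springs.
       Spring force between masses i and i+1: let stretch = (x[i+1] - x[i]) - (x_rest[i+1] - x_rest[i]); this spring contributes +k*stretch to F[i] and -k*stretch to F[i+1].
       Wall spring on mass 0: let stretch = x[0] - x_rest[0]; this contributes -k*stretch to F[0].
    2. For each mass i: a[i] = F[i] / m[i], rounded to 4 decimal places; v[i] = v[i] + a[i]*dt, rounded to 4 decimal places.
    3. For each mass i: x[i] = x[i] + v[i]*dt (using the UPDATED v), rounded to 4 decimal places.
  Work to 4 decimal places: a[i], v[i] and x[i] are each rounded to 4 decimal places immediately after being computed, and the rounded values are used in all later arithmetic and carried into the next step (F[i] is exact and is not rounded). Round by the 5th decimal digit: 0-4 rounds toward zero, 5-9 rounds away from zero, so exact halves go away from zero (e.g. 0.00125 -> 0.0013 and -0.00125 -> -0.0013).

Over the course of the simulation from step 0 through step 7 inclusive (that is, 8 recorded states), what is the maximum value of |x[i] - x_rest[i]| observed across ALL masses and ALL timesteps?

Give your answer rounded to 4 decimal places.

Answer: 2.4538

Derivation:
Step 0: x=[3.0000 10.0000] v=[0.0000 1.0000]
Step 1: x=[3.2500 10.0625] v=[1.0000 0.2500]
Step 2: x=[3.7227 9.9492] v=[1.8906 -0.4531]
Step 3: x=[4.3519 9.6968] v=[2.5166 -1.0097]
Step 4: x=[5.0431 9.3603] v=[2.7649 -1.3459]
Step 5: x=[5.6890 9.0040] v=[2.5834 -1.4252]
Step 6: x=[6.1865 8.6905] v=[1.9899 -1.2540]
Step 7: x=[6.4538 8.4705] v=[1.0693 -0.8800]
Max displacement = 2.4538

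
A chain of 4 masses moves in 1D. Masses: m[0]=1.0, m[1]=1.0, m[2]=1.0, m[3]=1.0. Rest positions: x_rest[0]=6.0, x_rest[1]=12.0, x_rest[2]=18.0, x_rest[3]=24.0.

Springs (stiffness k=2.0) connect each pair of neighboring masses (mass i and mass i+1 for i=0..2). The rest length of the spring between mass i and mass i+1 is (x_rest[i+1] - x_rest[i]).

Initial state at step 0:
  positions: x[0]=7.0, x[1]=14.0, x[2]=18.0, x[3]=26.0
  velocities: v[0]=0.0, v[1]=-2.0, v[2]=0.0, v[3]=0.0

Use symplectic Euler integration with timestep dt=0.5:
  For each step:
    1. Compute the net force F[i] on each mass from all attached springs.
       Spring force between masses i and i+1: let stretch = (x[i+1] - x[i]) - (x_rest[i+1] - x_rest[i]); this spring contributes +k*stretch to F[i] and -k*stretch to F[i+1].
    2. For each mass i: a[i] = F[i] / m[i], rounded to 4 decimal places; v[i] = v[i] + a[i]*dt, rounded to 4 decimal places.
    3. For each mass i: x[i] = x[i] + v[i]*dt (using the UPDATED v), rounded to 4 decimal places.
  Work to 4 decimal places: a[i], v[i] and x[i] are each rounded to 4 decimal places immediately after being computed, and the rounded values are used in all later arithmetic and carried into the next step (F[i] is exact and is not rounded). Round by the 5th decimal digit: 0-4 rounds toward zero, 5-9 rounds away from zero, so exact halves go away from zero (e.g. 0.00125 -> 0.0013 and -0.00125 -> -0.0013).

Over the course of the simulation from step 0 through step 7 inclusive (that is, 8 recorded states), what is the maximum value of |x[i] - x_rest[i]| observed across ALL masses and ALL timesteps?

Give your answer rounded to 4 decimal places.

Answer: 2.2500

Derivation:
Step 0: x=[7.0000 14.0000 18.0000 26.0000] v=[0.0000 -2.0000 0.0000 0.0000]
Step 1: x=[7.5000 11.5000 20.0000 25.0000] v=[1.0000 -5.0000 4.0000 -2.0000]
Step 2: x=[7.0000 11.2500 20.2500 24.5000] v=[-1.0000 -0.5000 0.5000 -1.0000]
Step 3: x=[5.6250 13.3750 18.1250 24.8750] v=[-2.7500 4.2500 -4.2500 0.7500]
Step 4: x=[5.1250 14.0000 17.0000 24.8750] v=[-1.0000 1.2500 -2.2500 0.0000]
Step 5: x=[6.0625 11.6875 18.3125 23.9375] v=[1.8750 -4.6250 2.6250 -1.8750]
Step 6: x=[6.8125 9.8750 19.1250 23.1875] v=[1.5000 -3.6250 1.6250 -1.5000]
Step 7: x=[6.0938 11.1563 17.3438 23.4063] v=[-1.4375 2.5625 -3.5625 0.4375]
Max displacement = 2.2500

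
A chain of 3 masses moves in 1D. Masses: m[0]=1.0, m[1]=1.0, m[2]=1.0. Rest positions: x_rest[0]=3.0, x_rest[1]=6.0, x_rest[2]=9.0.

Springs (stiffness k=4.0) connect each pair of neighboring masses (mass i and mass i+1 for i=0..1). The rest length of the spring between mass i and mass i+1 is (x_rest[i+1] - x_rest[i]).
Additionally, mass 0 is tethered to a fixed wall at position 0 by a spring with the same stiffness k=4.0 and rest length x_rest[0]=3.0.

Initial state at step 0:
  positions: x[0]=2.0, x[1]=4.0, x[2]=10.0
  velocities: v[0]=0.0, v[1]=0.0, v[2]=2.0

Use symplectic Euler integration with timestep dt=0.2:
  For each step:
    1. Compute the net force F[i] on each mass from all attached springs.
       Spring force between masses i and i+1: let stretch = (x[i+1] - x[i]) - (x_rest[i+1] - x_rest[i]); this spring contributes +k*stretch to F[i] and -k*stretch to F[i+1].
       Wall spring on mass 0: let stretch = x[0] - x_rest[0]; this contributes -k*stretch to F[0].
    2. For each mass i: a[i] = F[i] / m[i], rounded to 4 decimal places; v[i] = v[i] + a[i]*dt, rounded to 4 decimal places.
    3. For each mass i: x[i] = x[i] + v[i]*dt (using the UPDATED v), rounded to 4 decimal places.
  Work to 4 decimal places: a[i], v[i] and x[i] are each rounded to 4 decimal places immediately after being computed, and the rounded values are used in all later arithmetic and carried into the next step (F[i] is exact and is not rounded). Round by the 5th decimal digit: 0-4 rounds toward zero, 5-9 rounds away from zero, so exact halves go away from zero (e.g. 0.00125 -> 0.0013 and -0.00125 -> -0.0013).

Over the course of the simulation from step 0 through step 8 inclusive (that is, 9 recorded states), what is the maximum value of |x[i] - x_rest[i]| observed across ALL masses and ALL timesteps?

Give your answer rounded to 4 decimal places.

Answer: 2.2620

Derivation:
Step 0: x=[2.0000 4.0000 10.0000] v=[0.0000 0.0000 2.0000]
Step 1: x=[2.0000 4.6400 9.9200] v=[0.0000 3.2000 -0.4000]
Step 2: x=[2.1024 5.7024 9.4752] v=[0.5120 5.3120 -2.2240]
Step 3: x=[2.4444 6.7924 8.9068] v=[1.7101 5.4502 -2.8422]
Step 4: x=[3.0910 7.5251 8.4801] v=[3.2330 3.6633 -2.1337]
Step 5: x=[3.9525 7.7011 8.3806] v=[4.3075 0.8800 -0.4977]
Step 6: x=[4.7814 7.3860 8.6523] v=[4.1444 -1.5753 1.3587]
Step 7: x=[5.2620 6.8568 9.2014] v=[2.4030 -2.6459 2.7457]
Step 8: x=[5.1558 6.4476 9.8554] v=[-0.5308 -2.0461 3.2700]
Max displacement = 2.2620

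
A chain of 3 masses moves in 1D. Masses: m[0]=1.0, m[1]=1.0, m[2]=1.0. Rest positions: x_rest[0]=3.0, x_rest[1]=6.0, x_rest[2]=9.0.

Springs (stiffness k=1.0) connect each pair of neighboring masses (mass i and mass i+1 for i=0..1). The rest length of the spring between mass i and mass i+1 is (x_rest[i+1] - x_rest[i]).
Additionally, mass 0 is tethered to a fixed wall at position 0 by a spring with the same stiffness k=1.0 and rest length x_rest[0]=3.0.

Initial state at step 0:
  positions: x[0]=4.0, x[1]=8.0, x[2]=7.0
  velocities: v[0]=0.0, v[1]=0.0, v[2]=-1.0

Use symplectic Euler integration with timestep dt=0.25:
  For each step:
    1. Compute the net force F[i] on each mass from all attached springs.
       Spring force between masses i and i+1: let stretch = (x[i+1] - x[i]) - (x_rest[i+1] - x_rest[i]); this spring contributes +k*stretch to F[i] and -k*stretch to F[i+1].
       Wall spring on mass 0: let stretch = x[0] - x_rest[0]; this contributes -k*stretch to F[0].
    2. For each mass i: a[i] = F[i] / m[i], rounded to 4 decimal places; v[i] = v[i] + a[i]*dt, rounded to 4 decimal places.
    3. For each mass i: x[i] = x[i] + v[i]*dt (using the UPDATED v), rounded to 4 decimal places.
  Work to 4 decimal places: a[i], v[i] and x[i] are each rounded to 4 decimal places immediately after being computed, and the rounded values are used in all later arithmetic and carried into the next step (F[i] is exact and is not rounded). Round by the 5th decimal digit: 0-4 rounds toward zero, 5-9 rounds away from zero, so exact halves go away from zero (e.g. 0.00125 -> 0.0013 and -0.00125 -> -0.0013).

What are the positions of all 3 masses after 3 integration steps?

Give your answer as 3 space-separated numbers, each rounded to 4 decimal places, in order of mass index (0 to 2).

Step 0: x=[4.0000 8.0000 7.0000] v=[0.0000 0.0000 -1.0000]
Step 1: x=[4.0000 7.6875 7.0000] v=[0.0000 -1.2500 0.0000]
Step 2: x=[3.9805 7.1016 7.2305] v=[-0.0781 -2.3438 0.9219]
Step 3: x=[3.9073 6.3286 7.6404] v=[-0.2930 -3.0919 1.6397]

Answer: 3.9073 6.3286 7.6404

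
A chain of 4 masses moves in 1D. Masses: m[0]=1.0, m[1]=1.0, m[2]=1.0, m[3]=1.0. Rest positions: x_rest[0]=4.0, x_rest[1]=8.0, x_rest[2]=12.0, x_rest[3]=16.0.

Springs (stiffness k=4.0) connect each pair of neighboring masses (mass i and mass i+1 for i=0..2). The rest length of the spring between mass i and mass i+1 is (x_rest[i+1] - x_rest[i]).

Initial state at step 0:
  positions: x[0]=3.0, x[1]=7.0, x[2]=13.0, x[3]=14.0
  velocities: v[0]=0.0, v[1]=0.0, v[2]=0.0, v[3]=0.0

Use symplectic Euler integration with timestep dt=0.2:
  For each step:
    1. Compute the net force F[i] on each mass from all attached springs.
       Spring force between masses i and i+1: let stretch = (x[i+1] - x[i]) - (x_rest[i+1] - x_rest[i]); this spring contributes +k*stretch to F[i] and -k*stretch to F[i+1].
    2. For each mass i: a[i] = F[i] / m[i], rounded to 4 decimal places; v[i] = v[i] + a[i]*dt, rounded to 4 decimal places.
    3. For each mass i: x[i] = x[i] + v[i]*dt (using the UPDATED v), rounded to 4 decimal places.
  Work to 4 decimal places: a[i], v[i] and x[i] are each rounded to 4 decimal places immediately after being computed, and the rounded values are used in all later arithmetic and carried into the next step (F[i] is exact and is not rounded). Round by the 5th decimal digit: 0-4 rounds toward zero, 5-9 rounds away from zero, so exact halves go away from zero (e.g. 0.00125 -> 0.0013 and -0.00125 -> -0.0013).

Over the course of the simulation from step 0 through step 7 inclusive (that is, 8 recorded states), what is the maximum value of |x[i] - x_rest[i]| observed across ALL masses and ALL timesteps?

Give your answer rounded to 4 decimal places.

Step 0: x=[3.0000 7.0000 13.0000 14.0000] v=[0.0000 0.0000 0.0000 0.0000]
Step 1: x=[3.0000 7.3200 12.2000 14.4800] v=[0.0000 1.6000 -4.0000 2.4000]
Step 2: x=[3.0512 7.7296 10.9840 15.2352] v=[0.2560 2.0480 -6.0800 3.7760]
Step 3: x=[3.2109 7.9114 9.9275 15.9502] v=[0.7987 0.9088 -5.2826 3.5750]
Step 4: x=[3.4827 7.6637 9.5120 16.3416] v=[1.3591 -1.2387 -2.0773 1.9568]
Step 5: x=[3.7835 7.0427 9.8935 16.2802] v=[1.5039 -3.1049 1.9077 -0.3069]
Step 6: x=[3.9658 6.3564 10.8408 15.8369] v=[0.9113 -3.4316 4.7364 -2.2163]
Step 7: x=[3.8906 6.0051 11.8700 15.2343] v=[-0.3762 -1.7566 5.1458 -3.0132]
Max displacement = 2.4880

Answer: 2.4880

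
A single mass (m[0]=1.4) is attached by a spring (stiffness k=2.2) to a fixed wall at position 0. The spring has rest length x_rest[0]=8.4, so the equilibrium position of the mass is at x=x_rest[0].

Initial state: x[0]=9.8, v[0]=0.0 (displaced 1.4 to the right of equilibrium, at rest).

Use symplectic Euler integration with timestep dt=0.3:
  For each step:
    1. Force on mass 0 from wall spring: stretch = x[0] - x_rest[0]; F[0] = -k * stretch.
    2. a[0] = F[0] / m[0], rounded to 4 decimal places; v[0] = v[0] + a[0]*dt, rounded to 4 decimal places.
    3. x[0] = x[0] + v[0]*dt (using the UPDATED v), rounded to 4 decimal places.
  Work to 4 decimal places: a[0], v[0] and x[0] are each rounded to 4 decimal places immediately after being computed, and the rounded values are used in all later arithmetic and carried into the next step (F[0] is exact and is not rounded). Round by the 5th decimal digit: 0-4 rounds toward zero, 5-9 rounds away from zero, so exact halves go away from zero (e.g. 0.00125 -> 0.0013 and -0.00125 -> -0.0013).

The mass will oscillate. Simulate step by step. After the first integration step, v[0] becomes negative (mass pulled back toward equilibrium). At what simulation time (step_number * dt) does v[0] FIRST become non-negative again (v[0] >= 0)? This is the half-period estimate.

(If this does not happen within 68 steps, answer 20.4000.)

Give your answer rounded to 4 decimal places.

Step 0: x=[9.8000] v=[0.0000]
Step 1: x=[9.6020] v=[-0.6600]
Step 2: x=[9.2340] v=[-1.2267]
Step 3: x=[8.7480] v=[-1.6199]
Step 4: x=[8.2128] v=[-1.7840]
Step 5: x=[7.7041] v=[-1.6957]
Step 6: x=[7.2938] v=[-1.3676]
Step 7: x=[7.0400] v=[-0.8461]
Step 8: x=[6.9785] v=[-0.2050]
Step 9: x=[7.1180] v=[0.4651]
First v>=0 after going negative at step 9, time=2.7000

Answer: 2.7000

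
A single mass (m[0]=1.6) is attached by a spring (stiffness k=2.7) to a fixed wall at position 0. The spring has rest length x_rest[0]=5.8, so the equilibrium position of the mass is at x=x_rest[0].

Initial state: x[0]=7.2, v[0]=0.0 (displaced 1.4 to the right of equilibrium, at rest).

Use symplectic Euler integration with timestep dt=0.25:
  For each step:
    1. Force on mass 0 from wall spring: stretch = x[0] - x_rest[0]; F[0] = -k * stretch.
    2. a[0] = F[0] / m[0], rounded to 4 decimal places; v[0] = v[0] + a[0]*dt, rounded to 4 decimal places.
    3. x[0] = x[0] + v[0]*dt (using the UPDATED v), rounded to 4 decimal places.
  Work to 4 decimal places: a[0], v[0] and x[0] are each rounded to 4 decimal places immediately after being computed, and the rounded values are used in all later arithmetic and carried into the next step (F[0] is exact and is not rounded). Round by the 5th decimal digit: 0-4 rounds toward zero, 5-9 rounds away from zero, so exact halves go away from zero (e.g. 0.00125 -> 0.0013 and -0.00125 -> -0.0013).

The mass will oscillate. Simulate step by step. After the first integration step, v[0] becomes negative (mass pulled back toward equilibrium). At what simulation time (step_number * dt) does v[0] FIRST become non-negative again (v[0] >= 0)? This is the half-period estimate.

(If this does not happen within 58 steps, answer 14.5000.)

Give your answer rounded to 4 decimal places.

Answer: 2.5000

Derivation:
Step 0: x=[7.2000] v=[0.0000]
Step 1: x=[7.0524] v=[-0.5906]
Step 2: x=[6.7727] v=[-1.1190]
Step 3: x=[6.3904] v=[-1.5294]
Step 4: x=[5.9458] v=[-1.7785]
Step 5: x=[5.4858] v=[-1.8400]
Step 6: x=[5.0589] v=[-1.7075]
Step 7: x=[4.7102] v=[-1.3949]
Step 8: x=[4.4764] v=[-0.9352]
Step 9: x=[4.3822] v=[-0.3768]
Step 10: x=[4.4375] v=[0.2213]
First v>=0 after going negative at step 10, time=2.5000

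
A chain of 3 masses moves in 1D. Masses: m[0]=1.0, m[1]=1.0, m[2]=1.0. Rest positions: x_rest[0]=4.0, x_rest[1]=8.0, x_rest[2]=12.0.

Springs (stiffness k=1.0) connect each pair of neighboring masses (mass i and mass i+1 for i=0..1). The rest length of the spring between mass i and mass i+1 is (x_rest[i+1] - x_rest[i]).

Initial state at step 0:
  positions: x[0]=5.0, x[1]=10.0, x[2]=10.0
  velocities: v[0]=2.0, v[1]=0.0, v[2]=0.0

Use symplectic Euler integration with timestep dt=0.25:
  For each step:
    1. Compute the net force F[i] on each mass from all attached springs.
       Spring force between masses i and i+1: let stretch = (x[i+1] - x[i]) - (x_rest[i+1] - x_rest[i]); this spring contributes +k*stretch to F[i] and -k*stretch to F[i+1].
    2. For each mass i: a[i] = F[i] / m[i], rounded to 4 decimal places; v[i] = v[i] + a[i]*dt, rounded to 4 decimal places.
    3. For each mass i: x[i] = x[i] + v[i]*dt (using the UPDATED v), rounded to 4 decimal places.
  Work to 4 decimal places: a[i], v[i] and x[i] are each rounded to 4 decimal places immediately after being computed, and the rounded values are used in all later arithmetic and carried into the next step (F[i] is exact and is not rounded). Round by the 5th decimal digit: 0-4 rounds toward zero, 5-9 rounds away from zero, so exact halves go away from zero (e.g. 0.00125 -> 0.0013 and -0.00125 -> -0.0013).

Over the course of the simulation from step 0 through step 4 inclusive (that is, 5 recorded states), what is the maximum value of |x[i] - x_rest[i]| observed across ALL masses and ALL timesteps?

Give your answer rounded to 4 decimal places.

Answer: 3.0187

Derivation:
Step 0: x=[5.0000 10.0000 10.0000] v=[2.0000 0.0000 0.0000]
Step 1: x=[5.5625 9.6875 10.2500] v=[2.2500 -1.2500 1.0000]
Step 2: x=[6.1328 9.1524 10.7149] v=[2.2813 -2.1406 1.8594]
Step 3: x=[6.6419 8.5262 11.3321] v=[2.0362 -2.5049 2.4688]
Step 4: x=[7.0187 7.9576 12.0239] v=[1.5073 -2.2745 2.7673]
Max displacement = 3.0187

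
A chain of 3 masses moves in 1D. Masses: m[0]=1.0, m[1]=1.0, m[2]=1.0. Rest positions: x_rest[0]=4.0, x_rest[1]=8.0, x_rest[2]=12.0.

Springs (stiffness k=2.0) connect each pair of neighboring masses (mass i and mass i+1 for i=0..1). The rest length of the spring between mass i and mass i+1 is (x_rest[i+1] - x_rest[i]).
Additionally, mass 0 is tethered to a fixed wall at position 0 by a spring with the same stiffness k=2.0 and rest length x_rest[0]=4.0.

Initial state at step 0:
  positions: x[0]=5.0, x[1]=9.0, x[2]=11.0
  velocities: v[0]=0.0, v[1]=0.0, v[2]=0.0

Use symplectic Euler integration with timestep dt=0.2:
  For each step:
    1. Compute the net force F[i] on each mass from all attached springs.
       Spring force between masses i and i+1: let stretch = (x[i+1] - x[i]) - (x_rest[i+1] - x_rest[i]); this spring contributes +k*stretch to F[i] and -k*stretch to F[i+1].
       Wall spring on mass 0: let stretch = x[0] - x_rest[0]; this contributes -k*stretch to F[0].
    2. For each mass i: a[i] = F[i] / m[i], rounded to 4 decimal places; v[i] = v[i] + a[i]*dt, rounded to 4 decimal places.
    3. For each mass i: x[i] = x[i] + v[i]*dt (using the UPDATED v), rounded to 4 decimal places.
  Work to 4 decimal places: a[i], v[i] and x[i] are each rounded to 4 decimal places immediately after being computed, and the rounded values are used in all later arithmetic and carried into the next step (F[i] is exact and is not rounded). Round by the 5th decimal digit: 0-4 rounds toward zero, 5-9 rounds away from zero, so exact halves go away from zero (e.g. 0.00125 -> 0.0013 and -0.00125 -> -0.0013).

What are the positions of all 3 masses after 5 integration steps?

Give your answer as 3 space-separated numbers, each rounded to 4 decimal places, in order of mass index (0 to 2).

Answer: 3.8632 7.5343 12.6247

Derivation:
Step 0: x=[5.0000 9.0000 11.0000] v=[0.0000 0.0000 0.0000]
Step 1: x=[4.9200 8.8400 11.1600] v=[-0.4000 -0.8000 0.8000]
Step 2: x=[4.7600 8.5520 11.4544] v=[-0.8000 -1.4400 1.4720]
Step 3: x=[4.5226 8.1928 11.8366] v=[-1.1872 -1.7958 1.9110]
Step 4: x=[4.2170 7.8315 12.2473] v=[-1.5282 -1.8064 2.0535]
Step 5: x=[3.8632 7.5343 12.6247] v=[-1.7692 -1.4859 1.8872]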